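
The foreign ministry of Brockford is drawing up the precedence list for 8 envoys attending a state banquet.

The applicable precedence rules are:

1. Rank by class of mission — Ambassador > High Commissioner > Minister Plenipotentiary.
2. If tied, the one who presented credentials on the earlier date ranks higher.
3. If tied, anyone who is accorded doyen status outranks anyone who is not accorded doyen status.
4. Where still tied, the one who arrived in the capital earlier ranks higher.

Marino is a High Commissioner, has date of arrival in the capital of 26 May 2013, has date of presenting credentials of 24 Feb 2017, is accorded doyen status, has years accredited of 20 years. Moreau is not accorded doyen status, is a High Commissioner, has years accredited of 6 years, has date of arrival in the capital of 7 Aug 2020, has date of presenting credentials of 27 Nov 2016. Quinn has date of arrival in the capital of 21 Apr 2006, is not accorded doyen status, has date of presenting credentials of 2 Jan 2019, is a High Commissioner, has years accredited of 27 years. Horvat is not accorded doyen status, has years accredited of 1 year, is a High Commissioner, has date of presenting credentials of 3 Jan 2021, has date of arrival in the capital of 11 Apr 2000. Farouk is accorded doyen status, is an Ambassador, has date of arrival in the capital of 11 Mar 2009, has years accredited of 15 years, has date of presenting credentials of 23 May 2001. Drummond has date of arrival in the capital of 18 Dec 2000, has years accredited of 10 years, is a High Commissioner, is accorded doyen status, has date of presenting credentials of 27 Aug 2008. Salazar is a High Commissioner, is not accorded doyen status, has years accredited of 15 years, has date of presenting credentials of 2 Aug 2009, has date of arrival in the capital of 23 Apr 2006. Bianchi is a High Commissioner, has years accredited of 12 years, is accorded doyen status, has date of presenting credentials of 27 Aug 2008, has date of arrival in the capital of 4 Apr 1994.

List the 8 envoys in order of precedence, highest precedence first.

Farouk, Bianchi, Drummond, Salazar, Moreau, Marino, Quinn, Horvat

By class of mission: Farouk (Ambassador); then Bianchi, Drummond, Salazar, Moreau, Marino, Quinn and Horvat (High Commissioner).
Among Bianchi, Drummond, Salazar, Moreau, Marino, Quinn and Horvat, by date of presenting credentials (earlier first): Bianchi and Drummond (27 Aug 2008) before Salazar (2 Aug 2009) before Moreau (27 Nov 2016) before Marino (24 Feb 2017) before Quinn (2 Jan 2019) before Horvat (3 Jan 2021).
Bianchi and Drummond are each accorded doyen status, so the next rule applies.
Among Bianchi and Drummond, by date of arrival in the capital (earlier first): Bianchi (4 Apr 1994) before Drummond (18 Dec 2000).
Full order: Farouk, Bianchi, Drummond, Salazar, Moreau, Marino, Quinn, Horvat.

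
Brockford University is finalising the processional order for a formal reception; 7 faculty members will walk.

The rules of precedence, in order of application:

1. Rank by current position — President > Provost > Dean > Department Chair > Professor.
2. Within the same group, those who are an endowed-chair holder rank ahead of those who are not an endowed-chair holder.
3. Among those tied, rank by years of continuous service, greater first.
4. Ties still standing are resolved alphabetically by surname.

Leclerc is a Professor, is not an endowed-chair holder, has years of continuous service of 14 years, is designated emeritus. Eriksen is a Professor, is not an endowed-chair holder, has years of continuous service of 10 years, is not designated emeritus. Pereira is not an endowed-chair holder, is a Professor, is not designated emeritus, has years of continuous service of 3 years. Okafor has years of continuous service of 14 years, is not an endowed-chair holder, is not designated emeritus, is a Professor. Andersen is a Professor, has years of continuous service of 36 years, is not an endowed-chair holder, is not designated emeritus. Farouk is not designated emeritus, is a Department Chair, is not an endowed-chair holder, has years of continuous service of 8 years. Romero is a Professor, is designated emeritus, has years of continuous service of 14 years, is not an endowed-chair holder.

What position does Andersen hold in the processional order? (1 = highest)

By current position: Farouk (Department Chair); then Andersen, Leclerc, Okafor, Romero, Eriksen and Pereira (Professor).
Andersen, Leclerc, Okafor, Romero, Eriksen and Pereira are each not an endowed-chair holder, so the next rule applies.
Among Andersen, Leclerc, Okafor, Romero, Eriksen and Pereira, by years of continuous service (higher first): Andersen (36 years) before Leclerc, Okafor and Romero (14 years) before Eriksen (10 years) before Pereira (3 years).
Among Leclerc, Okafor and Romero, alphabetically by surname: Leclerc before Okafor before Romero.
Order: Farouk, Andersen, Leclerc, Okafor, Romero, Eriksen, Pereira. So position 2.

2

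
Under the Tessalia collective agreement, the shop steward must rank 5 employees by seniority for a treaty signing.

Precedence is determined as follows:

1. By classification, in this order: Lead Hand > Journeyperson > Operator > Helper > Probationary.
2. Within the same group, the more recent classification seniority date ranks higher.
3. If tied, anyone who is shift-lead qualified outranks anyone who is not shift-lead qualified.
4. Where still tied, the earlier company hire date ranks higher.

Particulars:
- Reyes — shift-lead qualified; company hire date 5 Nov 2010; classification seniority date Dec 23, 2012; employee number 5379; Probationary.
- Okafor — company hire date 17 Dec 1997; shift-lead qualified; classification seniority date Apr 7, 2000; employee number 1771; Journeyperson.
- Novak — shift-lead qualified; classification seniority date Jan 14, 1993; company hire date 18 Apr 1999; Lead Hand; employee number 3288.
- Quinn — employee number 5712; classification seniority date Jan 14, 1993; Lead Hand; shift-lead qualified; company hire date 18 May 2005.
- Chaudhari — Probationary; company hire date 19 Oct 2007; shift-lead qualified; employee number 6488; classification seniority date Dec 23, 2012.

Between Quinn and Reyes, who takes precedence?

By classification: Novak and Quinn (Lead Hand); then Okafor (Journeyperson); then Chaudhari and Reyes (Probationary).
Novak and Quinn both have classification seniority date Jan 14, 1993, so the next rule applies.
Novak and Quinn are each shift-lead qualified, so the next rule applies.
Among Novak and Quinn, by company hire date (earlier first): Novak (18 Apr 1999) before Quinn (18 May 2005).
Chaudhari and Reyes both have classification seniority date Dec 23, 2012, so the next rule applies.
Chaudhari and Reyes are each shift-lead qualified, so the next rule applies.
Among Chaudhari and Reyes, by company hire date (earlier first): Chaudhari (19 Oct 2007) before Reyes (5 Nov 2010).
So Quinn takes precedence.

Quinn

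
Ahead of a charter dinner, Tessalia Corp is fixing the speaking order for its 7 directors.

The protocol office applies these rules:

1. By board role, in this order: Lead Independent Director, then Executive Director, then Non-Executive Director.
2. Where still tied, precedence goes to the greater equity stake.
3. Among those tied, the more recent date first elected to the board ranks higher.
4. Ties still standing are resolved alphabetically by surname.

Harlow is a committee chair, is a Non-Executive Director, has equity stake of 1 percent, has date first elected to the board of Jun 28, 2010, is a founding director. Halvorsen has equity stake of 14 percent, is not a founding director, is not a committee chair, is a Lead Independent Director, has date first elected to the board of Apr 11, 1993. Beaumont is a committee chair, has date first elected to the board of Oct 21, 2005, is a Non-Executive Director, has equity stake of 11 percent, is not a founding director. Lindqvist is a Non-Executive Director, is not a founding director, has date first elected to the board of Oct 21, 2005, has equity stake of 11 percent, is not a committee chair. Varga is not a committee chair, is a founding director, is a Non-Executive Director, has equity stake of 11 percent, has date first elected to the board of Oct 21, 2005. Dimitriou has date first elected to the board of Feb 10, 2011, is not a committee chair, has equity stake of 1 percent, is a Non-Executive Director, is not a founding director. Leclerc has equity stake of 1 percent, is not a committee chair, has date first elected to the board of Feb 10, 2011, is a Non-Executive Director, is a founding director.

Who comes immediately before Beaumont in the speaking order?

By board role: Halvorsen (Lead Independent Director); then Beaumont, Lindqvist, Varga, Dimitriou, Leclerc and Harlow (Non-Executive Director).
Among Beaumont, Lindqvist, Varga, Dimitriou, Leclerc and Harlow, by equity stake (higher first): Beaumont, Lindqvist and Varga (11 percent) before Dimitriou, Leclerc and Harlow (1 percent).
Beaumont, Lindqvist and Varga all have date first elected to the board Oct 21, 2005, so the next rule applies.
Among Beaumont, Lindqvist and Varga, alphabetically by surname: Beaumont before Lindqvist before Varga.
Among Dimitriou, Leclerc and Harlow, by date first elected to the board (later first): Dimitriou and Leclerc (Feb 10, 2011) before Harlow (Jun 28, 2010).
Among Dimitriou and Leclerc, alphabetically by surname: Dimitriou before Leclerc.
Order: Halvorsen, Beaumont, Lindqvist, Varga, Dimitriou, Leclerc, Harlow.

Halvorsen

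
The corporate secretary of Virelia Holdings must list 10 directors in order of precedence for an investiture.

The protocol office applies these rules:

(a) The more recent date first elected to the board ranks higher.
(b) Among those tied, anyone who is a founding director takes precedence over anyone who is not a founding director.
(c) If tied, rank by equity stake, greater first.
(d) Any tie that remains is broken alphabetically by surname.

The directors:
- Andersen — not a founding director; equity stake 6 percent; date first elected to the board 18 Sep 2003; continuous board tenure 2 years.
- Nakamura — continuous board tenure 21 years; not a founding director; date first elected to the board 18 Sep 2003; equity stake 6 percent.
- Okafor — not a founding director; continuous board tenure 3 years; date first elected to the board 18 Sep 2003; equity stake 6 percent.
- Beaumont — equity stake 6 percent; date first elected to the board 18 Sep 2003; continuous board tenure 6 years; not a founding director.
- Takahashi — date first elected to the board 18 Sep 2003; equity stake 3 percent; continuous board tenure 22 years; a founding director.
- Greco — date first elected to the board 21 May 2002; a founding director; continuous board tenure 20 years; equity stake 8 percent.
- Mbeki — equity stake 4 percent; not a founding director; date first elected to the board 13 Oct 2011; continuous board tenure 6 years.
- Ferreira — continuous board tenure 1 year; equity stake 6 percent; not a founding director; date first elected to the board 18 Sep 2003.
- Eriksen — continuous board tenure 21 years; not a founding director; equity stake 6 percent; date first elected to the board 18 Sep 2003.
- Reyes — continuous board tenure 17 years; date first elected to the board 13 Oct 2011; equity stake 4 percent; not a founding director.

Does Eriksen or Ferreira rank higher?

By date first elected to the board (later first): Mbeki and Reyes (both 13 Oct 2011); then Takahashi, Andersen, Beaumont, Eriksen, Ferreira, Nakamura and Okafor (each 18 Sep 2003); then Greco (21 May 2002).
Mbeki and Reyes are each not a founding director, so the next rule applies.
Mbeki and Reyes both have equity stake 4 percent, so the next rule applies.
Among Mbeki and Reyes, alphabetically by surname: Mbeki before Reyes.
Among Takahashi, Andersen, Beaumont, Eriksen, Ferreira, Nakamura and Okafor, a founding director before not a founding director: Takahashi (a founding director) before Andersen, Beaumont, Eriksen, Ferreira, Nakamura and Okafor (not a founding director).
Andersen, Beaumont, Eriksen, Ferreira, Nakamura and Okafor all have equity stake 6 percent, so the next rule applies.
Among Andersen, Beaumont, Eriksen, Ferreira, Nakamura and Okafor, alphabetically by surname: Andersen before Beaumont before Eriksen before Ferreira before Nakamura before Okafor.
So Eriksen takes precedence.

Eriksen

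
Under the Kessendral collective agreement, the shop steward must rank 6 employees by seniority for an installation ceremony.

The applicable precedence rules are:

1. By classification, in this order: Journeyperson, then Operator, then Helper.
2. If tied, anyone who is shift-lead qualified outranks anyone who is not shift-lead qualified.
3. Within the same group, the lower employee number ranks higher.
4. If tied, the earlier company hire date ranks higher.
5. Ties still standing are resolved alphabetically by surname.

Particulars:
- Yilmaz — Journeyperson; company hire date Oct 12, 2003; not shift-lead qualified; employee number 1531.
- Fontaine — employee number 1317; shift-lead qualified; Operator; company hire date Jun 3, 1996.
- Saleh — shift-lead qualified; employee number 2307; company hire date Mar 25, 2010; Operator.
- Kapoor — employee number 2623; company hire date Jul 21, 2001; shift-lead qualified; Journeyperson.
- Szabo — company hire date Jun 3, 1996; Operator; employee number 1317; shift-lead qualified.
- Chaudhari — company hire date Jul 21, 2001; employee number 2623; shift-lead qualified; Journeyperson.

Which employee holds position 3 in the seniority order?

Yilmaz

By classification: Chaudhari, Kapoor and Yilmaz (Journeyperson); then Fontaine, Szabo and Saleh (Operator).
Among Chaudhari, Kapoor and Yilmaz, shift-lead qualified before not shift-lead qualified: Chaudhari and Kapoor (shift-lead qualified) before Yilmaz (not shift-lead qualified).
Chaudhari and Kapoor both have employee number 2623, so the next rule applies.
Chaudhari and Kapoor both have company hire date Jul 21, 2001, so the next rule applies.
Among Chaudhari and Kapoor, alphabetically by surname: Chaudhari before Kapoor.
Fontaine, Szabo and Saleh are each shift-lead qualified, so the next rule applies.
Among Fontaine, Szabo and Saleh, by employee number (lower first): Fontaine and Szabo (1317) before Saleh (2307).
Fontaine and Szabo both have company hire date Jun 3, 1996, so the next rule applies.
Among Fontaine and Szabo, alphabetically by surname: Fontaine before Szabo.
Order: Chaudhari, Kapoor, Yilmaz, Fontaine, Szabo, Saleh.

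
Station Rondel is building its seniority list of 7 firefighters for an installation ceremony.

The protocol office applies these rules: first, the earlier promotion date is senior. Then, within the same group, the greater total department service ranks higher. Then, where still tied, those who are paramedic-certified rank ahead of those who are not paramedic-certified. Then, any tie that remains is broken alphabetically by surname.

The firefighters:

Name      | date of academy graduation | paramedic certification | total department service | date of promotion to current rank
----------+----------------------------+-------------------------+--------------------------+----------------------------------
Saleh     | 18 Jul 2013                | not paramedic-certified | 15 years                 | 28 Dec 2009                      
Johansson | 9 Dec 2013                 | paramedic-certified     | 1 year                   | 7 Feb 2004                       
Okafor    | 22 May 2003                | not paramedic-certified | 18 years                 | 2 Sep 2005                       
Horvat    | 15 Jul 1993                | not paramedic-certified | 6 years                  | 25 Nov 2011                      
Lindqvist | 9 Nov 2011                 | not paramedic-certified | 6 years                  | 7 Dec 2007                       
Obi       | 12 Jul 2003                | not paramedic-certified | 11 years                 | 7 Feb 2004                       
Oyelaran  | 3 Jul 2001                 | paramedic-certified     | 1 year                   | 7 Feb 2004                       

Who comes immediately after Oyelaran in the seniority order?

By date of promotion to current rank (earlier first): Obi, Johansson and Oyelaran (each 7 Feb 2004); then Okafor (2 Sep 2005); then Lindqvist (7 Dec 2007); then Saleh (28 Dec 2009); then Horvat (25 Nov 2011).
Among Obi, Johansson and Oyelaran, by total department service (higher first): Obi (11 years) before Johansson and Oyelaran (1 year).
Johansson and Oyelaran are each paramedic-certified, so the next rule applies.
Among Johansson and Oyelaran, alphabetically by surname: Johansson before Oyelaran.
Order: Obi, Johansson, Oyelaran, Okafor, Lindqvist, Saleh, Horvat.

Okafor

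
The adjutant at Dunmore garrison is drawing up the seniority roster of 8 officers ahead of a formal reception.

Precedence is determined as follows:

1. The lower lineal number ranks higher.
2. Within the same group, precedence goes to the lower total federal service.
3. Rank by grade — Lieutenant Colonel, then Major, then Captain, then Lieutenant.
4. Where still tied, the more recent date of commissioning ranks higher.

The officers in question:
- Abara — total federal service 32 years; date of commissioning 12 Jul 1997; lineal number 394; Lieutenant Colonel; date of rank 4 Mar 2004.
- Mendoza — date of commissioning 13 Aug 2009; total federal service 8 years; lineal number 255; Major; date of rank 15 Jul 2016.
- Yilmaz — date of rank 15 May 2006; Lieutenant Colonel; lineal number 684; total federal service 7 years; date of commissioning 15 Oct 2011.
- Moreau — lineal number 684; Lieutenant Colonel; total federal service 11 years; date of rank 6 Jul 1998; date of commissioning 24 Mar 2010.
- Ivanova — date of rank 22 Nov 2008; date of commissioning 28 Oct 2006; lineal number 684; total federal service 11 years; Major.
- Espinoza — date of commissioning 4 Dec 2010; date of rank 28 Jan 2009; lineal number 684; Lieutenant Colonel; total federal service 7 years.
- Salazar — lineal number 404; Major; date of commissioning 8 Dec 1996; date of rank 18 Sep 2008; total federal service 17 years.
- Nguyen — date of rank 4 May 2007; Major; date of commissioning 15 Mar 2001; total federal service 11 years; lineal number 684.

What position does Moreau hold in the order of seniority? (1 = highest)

6

By lineal number (lower first): Mendoza (255); then Abara (394); then Salazar (404); then Yilmaz, Espinoza, Moreau, Ivanova and Nguyen (each 684).
Among Yilmaz, Espinoza, Moreau, Ivanova and Nguyen, by total federal service (lower first): Yilmaz and Espinoza (7 years) before Moreau, Ivanova and Nguyen (11 years).
Yilmaz and Espinoza are each Lieutenant Colonel, so the next rule applies.
Among Yilmaz and Espinoza, by date of commissioning (later first): Yilmaz (15 Oct 2011) before Espinoza (4 Dec 2010).
Among Moreau, Ivanova and Nguyen, by grade: Moreau (Lieutenant Colonel) before Ivanova and Nguyen (Major).
Among Ivanova and Nguyen, by date of commissioning (later first): Ivanova (28 Oct 2006) before Nguyen (15 Mar 2001).
Order: Mendoza, Abara, Salazar, Yilmaz, Espinoza, Moreau, Ivanova, Nguyen. So position 6.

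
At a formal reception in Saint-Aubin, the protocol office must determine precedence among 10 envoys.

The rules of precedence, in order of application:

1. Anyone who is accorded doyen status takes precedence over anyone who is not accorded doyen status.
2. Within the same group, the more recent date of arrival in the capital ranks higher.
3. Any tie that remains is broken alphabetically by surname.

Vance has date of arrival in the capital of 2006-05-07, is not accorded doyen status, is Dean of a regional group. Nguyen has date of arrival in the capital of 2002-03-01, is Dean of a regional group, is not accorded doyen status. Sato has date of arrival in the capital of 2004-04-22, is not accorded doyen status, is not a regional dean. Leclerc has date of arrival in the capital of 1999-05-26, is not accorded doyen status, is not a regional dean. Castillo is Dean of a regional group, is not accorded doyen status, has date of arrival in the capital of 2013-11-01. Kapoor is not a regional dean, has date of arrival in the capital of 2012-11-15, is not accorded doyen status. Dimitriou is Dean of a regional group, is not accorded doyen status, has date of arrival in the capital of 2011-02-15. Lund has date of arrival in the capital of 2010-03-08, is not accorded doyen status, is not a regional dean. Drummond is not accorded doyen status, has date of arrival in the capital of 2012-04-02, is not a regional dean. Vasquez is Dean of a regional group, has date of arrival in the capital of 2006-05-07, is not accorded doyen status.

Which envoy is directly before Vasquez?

Vance

By the first rule: Castillo, Kapoor, Drummond, Dimitriou, Lund, Vance, Vasquez, Sato, Nguyen and Leclerc (each not accorded doyen status).
Among Castillo, Kapoor, Drummond, Dimitriou, Lund, Vance, Vasquez, Sato, Nguyen and Leclerc, by date of arrival in the capital (later first): Castillo (2013-11-01) before Kapoor (2012-11-15) before Drummond (2012-04-02) before Dimitriou (2011-02-15) before Lund (2010-03-08) before Vance and Vasquez (2006-05-07) before Sato (2004-04-22) before Nguyen (2002-03-01) before Leclerc (1999-05-26).
Among Vance and Vasquez, alphabetically by surname: Vance before Vasquez.
Order: Castillo, Kapoor, Drummond, Dimitriou, Lund, Vance, Vasquez, Sato, Nguyen, Leclerc.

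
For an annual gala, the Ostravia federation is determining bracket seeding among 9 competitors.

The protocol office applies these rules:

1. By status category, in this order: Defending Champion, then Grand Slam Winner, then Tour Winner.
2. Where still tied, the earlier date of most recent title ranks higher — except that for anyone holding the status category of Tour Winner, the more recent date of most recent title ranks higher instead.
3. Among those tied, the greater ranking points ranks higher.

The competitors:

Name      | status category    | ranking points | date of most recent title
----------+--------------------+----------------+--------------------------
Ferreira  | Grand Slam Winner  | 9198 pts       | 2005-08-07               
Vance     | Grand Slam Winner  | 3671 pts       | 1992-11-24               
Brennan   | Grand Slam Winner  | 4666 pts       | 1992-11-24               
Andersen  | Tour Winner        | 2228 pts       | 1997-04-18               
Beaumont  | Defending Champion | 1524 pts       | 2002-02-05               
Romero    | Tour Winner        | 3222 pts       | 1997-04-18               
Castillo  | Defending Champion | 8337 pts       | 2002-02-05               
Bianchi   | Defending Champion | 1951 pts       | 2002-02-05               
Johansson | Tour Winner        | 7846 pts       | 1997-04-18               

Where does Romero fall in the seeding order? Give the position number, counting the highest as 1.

By status category: Castillo, Bianchi and Beaumont (Defending Champion); then Brennan, Vance and Ferreira (Grand Slam Winner); then Johansson, Romero and Andersen (Tour Winner).
Castillo, Bianchi and Beaumont all have date of most recent title 2002-02-05, so the next rule applies.
Among Castillo, Bianchi and Beaumont, by ranking points (higher first): Castillo (8337 pts) before Bianchi (1951 pts) before Beaumont (1524 pts).
Among Brennan, Vance and Ferreira, by date of most recent title (earlier first): Brennan and Vance (1992-11-24) before Ferreira (2005-08-07).
Among Brennan and Vance, by ranking points (higher first): Brennan (4666 pts) before Vance (3671 pts).
Johansson, Romero and Andersen all have date of most recent title 1997-04-18, so the next rule applies.
Among Johansson, Romero and Andersen, by ranking points (higher first): Johansson (7846 pts) before Romero (3222 pts) before Andersen (2228 pts).
Order: Castillo, Bianchi, Beaumont, Brennan, Vance, Ferreira, Johansson, Romero, Andersen. So position 8.

8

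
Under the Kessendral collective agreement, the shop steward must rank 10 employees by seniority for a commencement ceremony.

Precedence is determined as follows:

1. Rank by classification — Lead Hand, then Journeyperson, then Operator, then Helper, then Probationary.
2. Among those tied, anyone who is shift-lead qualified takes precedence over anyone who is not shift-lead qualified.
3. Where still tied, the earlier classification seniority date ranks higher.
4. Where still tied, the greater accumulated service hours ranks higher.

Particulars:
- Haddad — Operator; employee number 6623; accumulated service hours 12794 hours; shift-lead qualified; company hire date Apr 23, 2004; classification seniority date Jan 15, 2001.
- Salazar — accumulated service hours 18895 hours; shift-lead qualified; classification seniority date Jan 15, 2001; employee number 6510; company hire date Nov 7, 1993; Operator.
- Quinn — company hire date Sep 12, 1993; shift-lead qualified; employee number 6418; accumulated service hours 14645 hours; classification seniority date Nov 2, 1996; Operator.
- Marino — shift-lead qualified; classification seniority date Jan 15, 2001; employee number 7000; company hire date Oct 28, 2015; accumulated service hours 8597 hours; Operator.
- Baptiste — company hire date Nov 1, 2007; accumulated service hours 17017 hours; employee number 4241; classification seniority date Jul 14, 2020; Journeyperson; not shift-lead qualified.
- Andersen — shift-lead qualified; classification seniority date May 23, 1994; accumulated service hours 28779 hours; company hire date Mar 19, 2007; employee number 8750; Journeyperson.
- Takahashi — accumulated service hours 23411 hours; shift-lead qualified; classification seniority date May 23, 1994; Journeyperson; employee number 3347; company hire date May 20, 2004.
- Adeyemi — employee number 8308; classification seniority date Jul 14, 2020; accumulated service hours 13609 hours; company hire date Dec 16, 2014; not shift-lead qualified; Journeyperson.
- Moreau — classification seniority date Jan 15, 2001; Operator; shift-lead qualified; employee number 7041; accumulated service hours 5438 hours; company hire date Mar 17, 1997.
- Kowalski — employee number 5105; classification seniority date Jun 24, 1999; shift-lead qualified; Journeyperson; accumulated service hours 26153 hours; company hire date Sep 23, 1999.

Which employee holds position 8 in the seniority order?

Haddad

By classification: Andersen, Takahashi, Kowalski, Baptiste and Adeyemi (Journeyperson); then Quinn, Salazar, Haddad, Marino and Moreau (Operator).
Among Andersen, Takahashi, Kowalski, Baptiste and Adeyemi, shift-lead qualified before not shift-lead qualified: Andersen, Takahashi and Kowalski (shift-lead qualified) before Baptiste and Adeyemi (not shift-lead qualified).
Among Andersen, Takahashi and Kowalski, by classification seniority date (earlier first): Andersen and Takahashi (May 23, 1994) before Kowalski (Jun 24, 1999).
Among Andersen and Takahashi, by accumulated service hours (higher first): Andersen (28779 hours) before Takahashi (23411 hours).
Baptiste and Adeyemi both have classification seniority date Jul 14, 2020, so the next rule applies.
Among Baptiste and Adeyemi, by accumulated service hours (higher first): Baptiste (17017 hours) before Adeyemi (13609 hours).
Quinn, Salazar, Haddad, Marino and Moreau are each shift-lead qualified, so the next rule applies.
Among Quinn, Salazar, Haddad, Marino and Moreau, by classification seniority date (earlier first): Quinn (Nov 2, 1996) before Salazar, Haddad, Marino and Moreau (Jan 15, 2001).
Among Salazar, Haddad, Marino and Moreau, by accumulated service hours (higher first): Salazar (18895 hours) before Haddad (12794 hours) before Marino (8597 hours) before Moreau (5438 hours).
Order: Andersen, Takahashi, Kowalski, Baptiste, Adeyemi, Quinn, Salazar, Haddad, Marino, Moreau.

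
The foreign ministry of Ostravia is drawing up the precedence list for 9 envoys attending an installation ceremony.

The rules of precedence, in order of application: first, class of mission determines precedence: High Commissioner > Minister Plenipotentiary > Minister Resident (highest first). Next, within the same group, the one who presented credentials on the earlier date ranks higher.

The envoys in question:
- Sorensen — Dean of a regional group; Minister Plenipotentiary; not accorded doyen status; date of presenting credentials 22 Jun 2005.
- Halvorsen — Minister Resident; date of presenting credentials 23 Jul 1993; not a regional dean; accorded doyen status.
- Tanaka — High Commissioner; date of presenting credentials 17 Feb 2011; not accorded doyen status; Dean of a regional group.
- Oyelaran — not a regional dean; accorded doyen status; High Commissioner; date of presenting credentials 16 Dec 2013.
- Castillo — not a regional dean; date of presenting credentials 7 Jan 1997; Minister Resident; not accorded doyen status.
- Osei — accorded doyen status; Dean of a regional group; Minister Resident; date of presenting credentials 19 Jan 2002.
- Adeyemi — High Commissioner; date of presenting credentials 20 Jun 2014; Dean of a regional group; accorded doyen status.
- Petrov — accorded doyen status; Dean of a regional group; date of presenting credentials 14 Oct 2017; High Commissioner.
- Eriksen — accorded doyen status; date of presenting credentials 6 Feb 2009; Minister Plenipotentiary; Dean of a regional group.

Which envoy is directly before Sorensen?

Petrov

By class of mission: Tanaka, Oyelaran, Adeyemi and Petrov (High Commissioner); then Sorensen and Eriksen (Minister Plenipotentiary); then Halvorsen, Castillo and Osei (Minister Resident).
Among Tanaka, Oyelaran, Adeyemi and Petrov, by date of presenting credentials (earlier first): Tanaka (17 Feb 2011) before Oyelaran (16 Dec 2013) before Adeyemi (20 Jun 2014) before Petrov (14 Oct 2017).
Among Sorensen and Eriksen, by date of presenting credentials (earlier first): Sorensen (22 Jun 2005) before Eriksen (6 Feb 2009).
Among Halvorsen, Castillo and Osei, by date of presenting credentials (earlier first): Halvorsen (23 Jul 1993) before Castillo (7 Jan 1997) before Osei (19 Jan 2002).
Order: Tanaka, Oyelaran, Adeyemi, Petrov, Sorensen, Eriksen, Halvorsen, Castillo, Osei.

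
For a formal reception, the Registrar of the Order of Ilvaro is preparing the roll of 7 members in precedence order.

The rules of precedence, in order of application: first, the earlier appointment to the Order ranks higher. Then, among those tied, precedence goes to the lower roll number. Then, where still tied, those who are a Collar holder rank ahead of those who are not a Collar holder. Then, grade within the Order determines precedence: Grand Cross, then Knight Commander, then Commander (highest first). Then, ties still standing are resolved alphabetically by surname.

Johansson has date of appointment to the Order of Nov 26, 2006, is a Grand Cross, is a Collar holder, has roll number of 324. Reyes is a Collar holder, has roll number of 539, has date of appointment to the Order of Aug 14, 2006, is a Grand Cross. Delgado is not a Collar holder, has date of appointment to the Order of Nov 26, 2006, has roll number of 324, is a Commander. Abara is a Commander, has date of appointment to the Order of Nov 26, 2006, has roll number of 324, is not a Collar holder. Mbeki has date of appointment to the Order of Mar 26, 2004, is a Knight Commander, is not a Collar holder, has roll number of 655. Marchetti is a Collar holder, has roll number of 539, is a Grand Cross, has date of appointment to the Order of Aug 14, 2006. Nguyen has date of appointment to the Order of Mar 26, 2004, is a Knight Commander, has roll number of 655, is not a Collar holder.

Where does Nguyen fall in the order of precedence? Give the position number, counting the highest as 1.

By date of appointment to the Order (earlier first): Mbeki and Nguyen (both Mar 26, 2004); then Marchetti and Reyes (both Aug 14, 2006); then Johansson, Abara and Delgado (each Nov 26, 2006).
Mbeki and Nguyen both have roll number 655, so the next rule applies.
Mbeki and Nguyen are each not a Collar holder, so the next rule applies.
Mbeki and Nguyen are each Knight Commander, so the next rule applies.
Among Mbeki and Nguyen, alphabetically by surname: Mbeki before Nguyen.
Marchetti and Reyes both have roll number 539, so the next rule applies.
Marchetti and Reyes are each a Collar holder, so the next rule applies.
Marchetti and Reyes are each Grand Cross, so the next rule applies.
Among Marchetti and Reyes, alphabetically by surname: Marchetti before Reyes.
Johansson, Abara and Delgado all have roll number 324, so the next rule applies.
Among Johansson, Abara and Delgado, a Collar holder before not a Collar holder: Johansson (a Collar holder) before Abara and Delgado (not a Collar holder).
Abara and Delgado are each Commander, so the next rule applies.
Among Abara and Delgado, alphabetically by surname: Abara before Delgado.
Order: Mbeki, Nguyen, Marchetti, Reyes, Johansson, Abara, Delgado. So position 2.

2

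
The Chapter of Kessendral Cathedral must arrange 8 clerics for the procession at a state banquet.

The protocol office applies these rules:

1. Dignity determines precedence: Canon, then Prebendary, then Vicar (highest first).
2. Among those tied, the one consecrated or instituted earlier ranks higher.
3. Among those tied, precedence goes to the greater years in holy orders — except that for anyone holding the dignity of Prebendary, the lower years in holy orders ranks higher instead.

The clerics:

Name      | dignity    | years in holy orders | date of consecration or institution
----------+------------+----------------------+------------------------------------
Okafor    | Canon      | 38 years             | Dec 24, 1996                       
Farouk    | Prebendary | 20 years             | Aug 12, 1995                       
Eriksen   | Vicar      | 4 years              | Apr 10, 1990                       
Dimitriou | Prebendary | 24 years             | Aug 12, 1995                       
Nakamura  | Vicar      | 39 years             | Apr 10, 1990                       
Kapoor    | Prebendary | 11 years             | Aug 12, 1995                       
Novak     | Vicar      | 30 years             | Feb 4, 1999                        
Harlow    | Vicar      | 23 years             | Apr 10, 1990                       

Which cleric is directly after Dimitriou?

By dignity: Okafor (Canon); then Kapoor, Farouk and Dimitriou (Prebendary); then Nakamura, Harlow, Eriksen and Novak (Vicar).
Kapoor, Farouk and Dimitriou all have date of consecration or institution Aug 12, 1995, so the next rule applies.
Among Kapoor, Farouk and Dimitriou, by years in holy orders (lower first) (reversed rule for this group): Kapoor (11 years) before Farouk (20 years) before Dimitriou (24 years).
Among Nakamura, Harlow, Eriksen and Novak, by date of consecration or institution (earlier first): Nakamura, Harlow and Eriksen (Apr 10, 1990) before Novak (Feb 4, 1999).
Among Nakamura, Harlow and Eriksen, by years in holy orders (higher first): Nakamura (39 years) before Harlow (23 years) before Eriksen (4 years).
Order: Okafor, Kapoor, Farouk, Dimitriou, Nakamura, Harlow, Eriksen, Novak.

Nakamura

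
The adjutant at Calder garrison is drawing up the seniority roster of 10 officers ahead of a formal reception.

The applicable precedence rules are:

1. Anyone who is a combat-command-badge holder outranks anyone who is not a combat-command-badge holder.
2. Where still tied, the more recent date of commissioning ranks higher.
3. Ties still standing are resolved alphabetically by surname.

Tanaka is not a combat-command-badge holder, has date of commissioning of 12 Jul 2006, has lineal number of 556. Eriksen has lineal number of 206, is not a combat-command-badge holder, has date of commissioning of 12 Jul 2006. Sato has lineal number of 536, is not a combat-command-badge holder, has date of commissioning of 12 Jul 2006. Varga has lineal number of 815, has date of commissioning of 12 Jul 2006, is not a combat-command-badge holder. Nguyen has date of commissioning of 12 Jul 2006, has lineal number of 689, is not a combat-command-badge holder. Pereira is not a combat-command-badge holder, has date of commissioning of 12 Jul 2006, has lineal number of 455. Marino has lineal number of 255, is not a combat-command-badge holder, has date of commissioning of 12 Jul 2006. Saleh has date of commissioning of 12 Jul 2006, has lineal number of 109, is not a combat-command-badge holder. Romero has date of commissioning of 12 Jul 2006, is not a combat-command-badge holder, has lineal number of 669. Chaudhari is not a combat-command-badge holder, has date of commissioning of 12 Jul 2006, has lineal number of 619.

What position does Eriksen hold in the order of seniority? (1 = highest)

2

By the first rule: Chaudhari, Eriksen, Marino, Nguyen, Pereira, Romero, Saleh, Sato, Tanaka and Varga (each not a combat-command-badge holder).
Chaudhari, Eriksen, Marino, Nguyen, Pereira, Romero, Saleh, Sato, Tanaka and Varga all have date of commissioning 12 Jul 2006, so the next rule applies.
Among Chaudhari, Eriksen, Marino, Nguyen, Pereira, Romero, Saleh, Sato, Tanaka and Varga, alphabetically by surname: Chaudhari before Eriksen before Marino before Nguyen before Pereira before Romero before Saleh before Sato before Tanaka before Varga.
Order: Chaudhari, Eriksen, Marino, Nguyen, Pereira, Romero, Saleh, Sato, Tanaka, Varga. So position 2.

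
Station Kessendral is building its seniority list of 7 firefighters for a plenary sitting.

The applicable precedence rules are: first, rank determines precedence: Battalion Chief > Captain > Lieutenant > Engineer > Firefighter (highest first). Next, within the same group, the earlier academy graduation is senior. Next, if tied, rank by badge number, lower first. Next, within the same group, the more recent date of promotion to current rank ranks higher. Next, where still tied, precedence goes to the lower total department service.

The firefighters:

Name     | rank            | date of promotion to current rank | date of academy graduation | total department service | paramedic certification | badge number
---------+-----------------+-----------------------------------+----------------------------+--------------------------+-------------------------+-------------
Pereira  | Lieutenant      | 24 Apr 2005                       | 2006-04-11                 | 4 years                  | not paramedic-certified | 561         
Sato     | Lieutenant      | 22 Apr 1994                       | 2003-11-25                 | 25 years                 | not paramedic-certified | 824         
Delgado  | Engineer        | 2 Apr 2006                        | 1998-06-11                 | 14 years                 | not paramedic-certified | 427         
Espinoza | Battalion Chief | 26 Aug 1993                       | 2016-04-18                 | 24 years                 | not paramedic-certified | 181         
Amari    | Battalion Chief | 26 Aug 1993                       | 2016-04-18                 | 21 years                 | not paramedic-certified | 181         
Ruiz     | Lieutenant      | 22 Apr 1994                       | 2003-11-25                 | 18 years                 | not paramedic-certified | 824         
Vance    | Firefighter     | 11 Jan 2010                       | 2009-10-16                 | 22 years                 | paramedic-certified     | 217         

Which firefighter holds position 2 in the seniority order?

By rank: Amari and Espinoza (Battalion Chief); then Ruiz, Sato and Pereira (Lieutenant); then Delgado (Engineer); then Vance (Firefighter).
Amari and Espinoza both have date of academy graduation 2016-04-18, so the next rule applies.
Amari and Espinoza both have badge number 181, so the next rule applies.
Amari and Espinoza both have date of promotion to current rank 26 Aug 1993, so the next rule applies.
Among Amari and Espinoza, by total department service (lower first): Amari (21 years) before Espinoza (24 years).
Among Ruiz, Sato and Pereira, by date of academy graduation (earlier first): Ruiz and Sato (2003-11-25) before Pereira (2006-04-11).
Ruiz and Sato both have badge number 824, so the next rule applies.
Ruiz and Sato both have date of promotion to current rank 22 Apr 1994, so the next rule applies.
Among Ruiz and Sato, by total department service (lower first): Ruiz (18 years) before Sato (25 years).
Order: Amari, Espinoza, Ruiz, Sato, Pereira, Delgado, Vance.

Espinoza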